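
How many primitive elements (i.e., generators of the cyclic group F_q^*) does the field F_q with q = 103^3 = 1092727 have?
There are φ(1092726) = 342720 primitive elements

F_q^* is cyclic of order q - 1 = 1092726. A cyclic group of order m has exactly φ(m) generators. Here m = 1092726 = 2 · 3^2 · 17 · 3571, so the number of primitive elements is φ(1092726) = 342720.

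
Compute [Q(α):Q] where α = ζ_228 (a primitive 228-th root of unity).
[Q(α):Q] = 72

The minimal polynomial of ζ_228 over Q is the 228-th cyclotomic polynomial Φ_228(x), which is irreducible over Q and has degree φ(228) = 72. Hence [Q(α):Q] = φ(228) = 72.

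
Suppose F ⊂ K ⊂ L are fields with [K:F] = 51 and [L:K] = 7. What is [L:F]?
[L:F] = 357

The tower law says that for any tower of field extensions F ⊂ K ⊂ L with finite degrees, [L:F] = [L:K] · [K:F]. Here this gives [L:F] = 7 · 51 = 357.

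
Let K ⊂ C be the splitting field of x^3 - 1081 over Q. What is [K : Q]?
[K : Q] = 6

The roots of x^3 - 1081 are ∛1081, ω∛1081, ω^2∛1081 where ω = e^(2πi/3) is a primitive cube root of unity, so K = Q(∛1081, ω). Now [Q(∛1081):Q] = 3 (since 1081 is not a perfect cube, x^3 - 1081 is irreducible) and [Q(ω):Q] = 2. Both 2 and 3 divide [K:Q], and [K:Q] ≤ 3·2 = 6, so [K:Q] = 6. (Equivalently: Q(∛1081) ⊂ R but ω ∉ R, so [K : Q(∛1081)] = 2.)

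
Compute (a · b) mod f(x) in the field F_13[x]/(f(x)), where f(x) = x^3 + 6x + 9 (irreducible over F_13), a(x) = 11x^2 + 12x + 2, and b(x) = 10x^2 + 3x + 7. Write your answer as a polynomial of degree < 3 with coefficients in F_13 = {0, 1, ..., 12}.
a · b ≡ 6x^2 + 2x + 2 (mod f(x))

Multiply in F_13[x]: a(x)·b(x) = (11x^2 + 12x + 2)·(10x^2 + 3x + 7) = 6x^4 + 10x^3 + 3x^2 + 12x + 1. This has degree ≥ 3, so divide by f(x) over F_13: 6x^4 + 10x^3 + 3x^2 + 12x + 1 = (6x + 10)·(x^3 + 6x + 9) + (6x^2 + 2x + 2). Hence a·b ≡ 6x^2 + 2x + 2 (mod f). (F_13[x]/(f) is a field with 13^3 = 2197 elements since f is irreducible of degree 3.)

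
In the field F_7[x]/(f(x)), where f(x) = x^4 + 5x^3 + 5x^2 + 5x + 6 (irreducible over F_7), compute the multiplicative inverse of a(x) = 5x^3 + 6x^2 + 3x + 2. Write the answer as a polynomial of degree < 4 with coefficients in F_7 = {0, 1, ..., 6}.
a(x)^(-1) ≡ 5x^3 + 6x^2 + x + 2 (mod f(x))

Since f is irreducible over F_7, F_7[x]/(f) is a field and a(x) ≠ 0 has an inverse. Apply the extended Euclidean algorithm to f(x) and a(x) in F_7[x]: f(x) = (3x + 3)·a(x) + (6x^2 + 4x);  a(x) = (2x + 2)·(6x^2 + 4x) + (2x + 2);  (6x^2 + 4x) = (3x + 6)·(2x + 2) + (2). The last nonzero remainder is the constant 2 = gcd(f, a) in F_7. Back-substituting through the division chain expresses 2 = s(x)·a(x) + t(x)·f(x) with s(x) ≡ 3x^3 + 5x^2 + 2x + 4 (mod f), so (3x^3 + 5x^2 + 2x + 4)·a(x) ≡ 2 (mod f). Multiplying by 2^(-1) ≡ 4 in F_7 gives a(x)^(-1) ≡ 4·(3x^3 + 5x^2 + 2x + 4) ≡ 5x^3 + 6x^2 + x + 2 (mod f). Check: (5x^3 + 6x^2 + 3x + 2)·(5x^3 + 6x^2 + x + 2) = 4x^6 + 4x^5 + 2x^3 + 6x^2 + x + 4 ≡ 1 (mod x^4 + 5x^3 + 5x^2 + 5x + 6).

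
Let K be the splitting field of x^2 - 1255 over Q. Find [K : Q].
[K : Q] = 2

f(x) = x^2 - 1255 factors as (x - √1255)(x + √1255). The splitting field is K = Q(√1255). Since 1255 is squarefree and > 1, it is not a perfect square, so x^2 - 1255 is irreducible over Q and [Q(√1255) : Q] = 2. Hence [K : Q] = 2.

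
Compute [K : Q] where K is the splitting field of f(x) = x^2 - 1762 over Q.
[K : Q] = 2

f(x) = x^2 - 1762 factors as (x - √1762)(x + √1762). The splitting field is K = Q(√1762). Since 1762 is squarefree and > 1, it is not a perfect square, so x^2 - 1762 is irreducible over Q and [Q(√1762) : Q] = 2. Hence [K : Q] = 2.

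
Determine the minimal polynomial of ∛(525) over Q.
m_α(x) = x^3 - 525

α satisfies α^3 = 525, so x^3 - 525 annihilates α. By the rational root test, a rational root p/q (in lowest terms) of x^3 - 525 would satisfy p^3 = 525 q^3, forcing q = 1 and p^3 = 525; but 525 is not a perfect cube, contradiction. A monic cubic over Q with no rational root is irreducible (any nontrivial factorization would include a linear factor). Hence x^3 - 525 is the minimal polynomial of α, and in particular [Q(α):Q] = 3.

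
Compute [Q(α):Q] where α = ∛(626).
[Q(α):Q] = 3

The minimal polynomial of α is x^3 - 626, irreducible over Q since 626 is not a perfect cube (so x^3 - 626 has no rational root). Hence [Q(α):Q] = deg(m_α) = 3.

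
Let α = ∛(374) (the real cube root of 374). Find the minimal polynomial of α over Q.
m_α(x) = x^3 - 374

α satisfies α^3 = 374, so x^3 - 374 annihilates α. By the rational root test, a rational root p/q (in lowest terms) of x^3 - 374 would satisfy p^3 = 374 q^3, forcing q = 1 and p^3 = 374; but 374 is not a perfect cube, contradiction. A monic cubic over Q with no rational root is irreducible (any nontrivial factorization would include a linear factor). Hence x^3 - 374 is the minimal polynomial of α, and in particular [Q(α):Q] = 3.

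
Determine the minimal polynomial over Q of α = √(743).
m_α(x) = x^2 - 743

α satisfies α^2 - 743 = 0, so x^2 - 743 annihilates α. Since d = 743 is squarefree and ≠ 1, it is not a perfect square in Q, so x^2 - 743 has no rational root and is therefore irreducible over Q (a degree-2 polynomial over a field is irreducible iff it has no root). Hence m_α(x) = x^2 - 743.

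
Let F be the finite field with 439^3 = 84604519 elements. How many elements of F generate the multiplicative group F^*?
There are φ(84604518) = 26516160 primitive elements

F_q^* is cyclic of order q - 1 = 84604518. A cyclic group of order m has exactly φ(m) generators. Here m = 84604518 = 2 · 3^2 · 31^2 · 67 · 73, so the number of primitive elements is φ(84604518) = 26516160.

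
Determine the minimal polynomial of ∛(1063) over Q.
m_α(x) = x^3 - 1063

α satisfies α^3 = 1063, so x^3 - 1063 annihilates α. By the rational root test, a rational root p/q (in lowest terms) of x^3 - 1063 would satisfy p^3 = 1063 q^3, forcing q = 1 and p^3 = 1063; but 1063 is not a perfect cube, contradiction. A monic cubic over Q with no rational root is irreducible (any nontrivial factorization would include a linear factor). Hence x^3 - 1063 is the minimal polynomial of α, and in particular [Q(α):Q] = 3.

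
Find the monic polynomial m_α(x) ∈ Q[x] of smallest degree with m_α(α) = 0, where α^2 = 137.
m_α(x) = x^2 - 137

α satisfies α^2 - 137 = 0, so x^2 - 137 annihilates α. Since d = 137 is squarefree and ≠ 1, it is not a perfect square in Q, so x^2 - 137 has no rational root and is therefore irreducible over Q (a degree-2 polynomial over a field is irreducible iff it has no root). Hence m_α(x) = x^2 - 137.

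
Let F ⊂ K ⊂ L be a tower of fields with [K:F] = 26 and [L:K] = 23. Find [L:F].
[L:F] = 598

The tower law says that for any tower of field extensions F ⊂ K ⊂ L with finite degrees, [L:F] = [L:K] · [K:F]. Here this gives [L:F] = 23 · 26 = 598.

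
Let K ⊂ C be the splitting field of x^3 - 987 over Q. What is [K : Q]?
[K : Q] = 6

The roots of x^3 - 987 are ∛987, ω∛987, ω^2∛987 where ω = e^(2πi/3) is a primitive cube root of unity, so K = Q(∛987, ω). Now [Q(∛987):Q] = 3 (since 987 is not a perfect cube, x^3 - 987 is irreducible) and [Q(ω):Q] = 2. Both 2 and 3 divide [K:Q], and [K:Q] ≤ 3·2 = 6, so [K:Q] = 6. (Equivalently: Q(∛987) ⊂ R but ω ∉ R, so [K : Q(∛987)] = 2.)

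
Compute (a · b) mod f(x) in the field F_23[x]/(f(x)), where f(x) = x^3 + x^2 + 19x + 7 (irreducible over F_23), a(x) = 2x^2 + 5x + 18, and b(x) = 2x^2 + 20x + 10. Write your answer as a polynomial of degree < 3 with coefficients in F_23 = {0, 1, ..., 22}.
a · b ≡ 11x^2 + 14x + 19 (mod f(x))

Multiply in F_23[x]: a(x)·b(x) = (2x^2 + 5x + 18)·(2x^2 + 20x + 10) = 4x^4 + 4x^3 + 18x^2 + 19x + 19. This has degree ≥ 3, so divide by f(x) over F_23: 4x^4 + 4x^3 + 18x^2 + 19x + 19 = (4x)·(x^3 + x^2 + 19x + 7) + (11x^2 + 14x + 19). Hence a·b ≡ 11x^2 + 14x + 19 (mod f). (F_23[x]/(f) is a field with 23^3 = 12167 elements since f is irreducible of degree 3.)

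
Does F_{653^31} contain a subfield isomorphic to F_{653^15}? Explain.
No: F_{653^15} is not a subfield of F_{653^31}

F_{p^m} embeds in F_{p^n} iff m | n. Here 15 ∤ 31 (since 31 = 2·15 + 1 with remainder 1 ≠ 0), so F_{653^15} is not a subfield of F_{653^31}. Equivalently: if it were, the tower law would give 15 = [F_{653^15}:F_653] dividing [F_{653^31}:F_653] = 31, contradiction.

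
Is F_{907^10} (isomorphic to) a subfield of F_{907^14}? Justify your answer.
No: F_{907^10} is not a subfield of F_{907^14}

F_{p^m} embeds in F_{p^n} iff m | n. Here 10 ∤ 14 (since 14 = 1·10 + 4 with remainder 4 ≠ 0), so F_{907^10} is not a subfield of F_{907^14}. Equivalently: if it were, the tower law would give 10 = [F_{907^10}:F_907] dividing [F_{907^14}:F_907] = 14, contradiction.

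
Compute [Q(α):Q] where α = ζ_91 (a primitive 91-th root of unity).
[Q(α):Q] = 72

The minimal polynomial of ζ_91 over Q is the 91-th cyclotomic polynomial Φ_91(x), which is irreducible over Q and has degree φ(91) = 72. Hence [Q(α):Q] = φ(91) = 72.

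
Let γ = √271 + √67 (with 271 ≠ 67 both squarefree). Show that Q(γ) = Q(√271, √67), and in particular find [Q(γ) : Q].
[Q(γ) : Q] = 4 (equivalently, Q(γ) = Q(√271, √67))

Obviously Q(γ) ⊆ Q(√271, √67), and [Q(√271, √67):Q] = 4 (since 271, 67 are distinct squarefree integers > 1 with 18157 not a perfect square). To show equality we compute the minimal polynomial of γ. From γ = √271 + √67: γ^2 = 271 + 2√(18157) + 67 = 338 + 2√(18157), so γ^2 - 338 = 2√(18157); squaring, (γ^2 - 338)^2 = 4·18157, i.e. γ^4 - 676γ^2 + 114244 - 72628 = 0, i.e. γ^4 - 676γ^2 + 41616 = 0. So γ is a root of x^4 - 676x^2 + 41616. This polynomial is irreducible over Q: it has no rational root (each ±√271 ± √67 is irrational), and any factorization into two quadratics over Q would force √(18157) ∈ Q (pairing opposite roots) or √271, √67 ∈ Q (other pairings), all impossible. Hence [Q(γ):Q] = 4 = [Q(√271, √67):Q], so Q(γ) = Q(√271, √67).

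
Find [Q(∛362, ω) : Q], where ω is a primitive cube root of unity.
[Q(∛362, ω) : Q] = 6

[Q(∛362):Q] = 3 (min poly x^3 - 362, irreducible since 362 is not a perfect cube). [Q(ω):Q] = 2 (min poly x^2 + x + 1). Since Q(∛362) ⊂ R and ω ∉ R, we have ω ∉ Q(∛362), so x^2 + x + 1 remains irreducible over Q(∛362) and [Q(∛362, ω) : Q(∛362)] = 2. By the tower law, [Q(∛362, ω) : Q] = 3 · 2 = 6. (In fact Q(∛362, ω) is the splitting field of x^3 - 362 over Q.)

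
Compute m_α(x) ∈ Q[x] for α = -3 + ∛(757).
m_α(x) = x^3 + 9x^2 + 27x - 730

Set β = α + 3 = ∛(757), so β^3 = 757. Then (α + 3)^3 - 757 = 0, i.e. α is a root of g(x) = (x + 3)^3 - 757 = x^3 + 9x^2 + 27x - 730. Since g(x) = h(x + 3) where h(x) = x^3 - 757, and h is irreducible over Q (because 757 is not a perfect cube, so h has no rational root, and a monic cubic with no rational root is irreducible), g is also irreducible (irreducibility is preserved under the substitution x → x + 3). Hence m_α(x) = x^3 + 9x^2 + 27x - 730.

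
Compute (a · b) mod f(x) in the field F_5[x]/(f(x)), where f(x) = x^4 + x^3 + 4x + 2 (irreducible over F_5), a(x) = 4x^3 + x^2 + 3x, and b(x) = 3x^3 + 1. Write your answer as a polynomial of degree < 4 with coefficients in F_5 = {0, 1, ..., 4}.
a · b ≡ 3x^3 + 3x^2 + 4x + 4 (mod f(x))

Multiply in F_5[x]: a(x)·b(x) = (4x^3 + x^2 + 3x)·(3x^3 + 1) = 2x^6 + 3x^5 + 4x^4 + 4x^3 + x^2 + 3x. This has degree ≥ 4, so divide by f(x) over F_5: 2x^6 + 3x^5 + 4x^4 + 4x^3 + x^2 + 3x = (2x^2 + x + 3)·(x^4 + x^3 + 4x + 2) + (3x^3 + 3x^2 + 4x + 4). Hence a·b ≡ 3x^3 + 3x^2 + 4x + 4 (mod f). (F_5[x]/(f) is a field with 5^4 = 625 elements since f is irreducible of degree 4.)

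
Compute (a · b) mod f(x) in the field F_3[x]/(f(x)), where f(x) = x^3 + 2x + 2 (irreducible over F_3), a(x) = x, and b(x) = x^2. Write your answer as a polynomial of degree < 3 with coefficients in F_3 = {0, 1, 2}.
a · b ≡ x + 1 (mod f(x))

Multiply in F_3[x]: a(x)·b(x) = (x)·(x^2) = x^3. This has degree ≥ 3, so divide by f(x) over F_3: x^3 = (1)·(x^3 + 2x + 2) + (x + 1). Hence a·b ≡ x + 1 (mod f). (F_3[x]/(f) is a field with 3^3 = 27 elements since f is irreducible of degree 3.)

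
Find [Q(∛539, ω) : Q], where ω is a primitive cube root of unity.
[Q(∛539, ω) : Q] = 6

[Q(∛539):Q] = 3 (min poly x^3 - 539, irreducible since 539 is not a perfect cube). [Q(ω):Q] = 2 (min poly x^2 + x + 1). Since Q(∛539) ⊂ R and ω ∉ R, we have ω ∉ Q(∛539), so x^2 + x + 1 remains irreducible over Q(∛539) and [Q(∛539, ω) : Q(∛539)] = 2. By the tower law, [Q(∛539, ω) : Q] = 3 · 2 = 6. (In fact Q(∛539, ω) is the splitting field of x^3 - 539 over Q.)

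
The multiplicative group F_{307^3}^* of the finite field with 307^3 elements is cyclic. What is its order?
|F_{307^3}^*| = 28934442

F_{307^3} has 307^3 = 28934443 elements; its multiplicative group consists of all nonzero elements, so |F_{307^3}^*| = 28934443 - 1 = 28934442. (It is cyclic since any finite subgroup of the multiplicative group of a field is cyclic.)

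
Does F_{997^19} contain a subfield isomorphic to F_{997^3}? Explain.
No: F_{997^3} is not a subfield of F_{997^19}

F_{p^m} embeds in F_{p^n} iff m | n. Here 3 ∤ 19 (since 19 = 6·3 + 1 with remainder 1 ≠ 0), so F_{997^3} is not a subfield of F_{997^19}. Equivalently: if it were, the tower law would give 3 = [F_{997^3}:F_997] dividing [F_{997^19}:F_997] = 19, contradiction.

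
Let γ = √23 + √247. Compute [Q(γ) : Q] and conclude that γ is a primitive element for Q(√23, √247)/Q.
[Q(γ) : Q] = 4 (equivalently, Q(γ) = Q(√23, √247))

Obviously Q(γ) ⊆ Q(√23, √247), and [Q(√23, √247):Q] = 4 (since 23, 247 are distinct squarefree integers > 1 with 5681 not a perfect square). To show equality we compute the minimal polynomial of γ. From γ = √23 + √247: γ^2 = 23 + 2√(5681) + 247 = 270 + 2√(5681), so γ^2 - 270 = 2√(5681); squaring, (γ^2 - 270)^2 = 4·5681, i.e. γ^4 - 540γ^2 + 72900 - 22724 = 0, i.e. γ^4 - 540γ^2 + 50176 = 0. So γ is a root of x^4 - 540x^2 + 50176. This polynomial is irreducible over Q: it has no rational root (each ±√23 ± √247 is irrational), and any factorization into two quadratics over Q would force √(5681) ∈ Q (pairing opposite roots) or √23, √247 ∈ Q (other pairings), all impossible. Hence [Q(γ):Q] = 4 = [Q(√23, √247):Q], so Q(γ) = Q(√23, √247).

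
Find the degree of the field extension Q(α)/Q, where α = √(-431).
[Q(α):Q] = 2

[Q(α):Q] equals the degree of the minimal polynomial of α. Here α^2 = -431 and x^2 + 431 is irreducible (d = -431 is squarefree, ≠ 1, hence not a square), so deg(m_α) = 2. Thus [Q(α):Q] = 2.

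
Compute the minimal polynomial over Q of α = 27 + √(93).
m_α(x) = x^2 - 54x + 636

From α - 27 = √(93), squaring gives (α - 27)^2 = 93, i.e. α^2 - 54α + 729 = 93, so α^2 - 54α + 636 = 0. The discriminant of x^2 - 54x + 636 is (-54)^2 - 4·(636) = 2916 - 2544 = 372, and 4·(93) is not a perfect square in Q since 93 is squarefree and ≠ 1. Hence x^2 - 54x + 636 is irreducible over Q and is the minimal polynomial of α.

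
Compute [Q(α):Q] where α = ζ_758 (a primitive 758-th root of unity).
[Q(α):Q] = 378

The minimal polynomial of ζ_758 over Q is the 758-th cyclotomic polynomial Φ_758(x), which is irreducible over Q and has degree φ(758) = 378. Hence [Q(α):Q] = φ(758) = 378.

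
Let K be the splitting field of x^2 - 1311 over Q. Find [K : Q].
[K : Q] = 2

f(x) = x^2 - 1311 factors as (x - √1311)(x + √1311). The splitting field is K = Q(√1311). Since 1311 is squarefree and > 1, it is not a perfect square, so x^2 - 1311 is irreducible over Q and [Q(√1311) : Q] = 2. Hence [K : Q] = 2.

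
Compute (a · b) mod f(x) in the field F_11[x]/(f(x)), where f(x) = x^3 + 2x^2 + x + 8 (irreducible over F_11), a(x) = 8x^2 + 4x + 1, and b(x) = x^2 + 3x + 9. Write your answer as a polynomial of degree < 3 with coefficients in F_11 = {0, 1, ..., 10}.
a · b ≡ 9x^2 + 7x + 1 (mod f(x))

Multiply in F_11[x]: a(x)·b(x) = (8x^2 + 4x + 1)·(x^2 + 3x + 9) = 8x^4 + 6x^3 + 8x^2 + 6x + 9. This has degree ≥ 3, so divide by f(x) over F_11: 8x^4 + 6x^3 + 8x^2 + 6x + 9 = (8x + 1)·(x^3 + 2x^2 + x + 8) + (9x^2 + 7x + 1). Hence a·b ≡ 9x^2 + 7x + 1 (mod f). (F_11[x]/(f) is a field with 11^3 = 1331 elements since f is irreducible of degree 3.)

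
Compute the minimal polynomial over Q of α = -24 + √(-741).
m_α(x) = x^2 + 48x + 1317

From α + 24 = √(-741), squaring gives (α + 24)^2 = -741, i.e. α^2 + 48α + 576 = -741, so α^2 + 48α + 1317 = 0. The discriminant of x^2 + 48x + 1317 is (48)^2 - 4·(1317) = 2304 - 5268 = -2964, and 4·(-741) is not a perfect square in Q since -741 is squarefree and ≠ 1. Hence x^2 + 48x + 1317 is irreducible over Q and is the minimal polynomial of α.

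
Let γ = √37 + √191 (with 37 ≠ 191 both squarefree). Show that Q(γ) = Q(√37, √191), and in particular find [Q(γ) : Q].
[Q(γ) : Q] = 4 (equivalently, Q(γ) = Q(√37, √191))

Obviously Q(γ) ⊆ Q(√37, √191), and [Q(√37, √191):Q] = 4 (since 37, 191 are distinct squarefree integers > 1 with 7067 not a perfect square). To show equality we compute the minimal polynomial of γ. From γ = √37 + √191: γ^2 = 37 + 2√(7067) + 191 = 228 + 2√(7067), so γ^2 - 228 = 2√(7067); squaring, (γ^2 - 228)^2 = 4·7067, i.e. γ^4 - 456γ^2 + 51984 - 28268 = 0, i.e. γ^4 - 456γ^2 + 23716 = 0. So γ is a root of x^4 - 456x^2 + 23716. This polynomial is irreducible over Q: it has no rational root (each ±√37 ± √191 is irrational), and any factorization into two quadratics over Q would force √(7067) ∈ Q (pairing opposite roots) or √37, √191 ∈ Q (other pairings), all impossible. Hence [Q(γ):Q] = 4 = [Q(√37, √191):Q], so Q(γ) = Q(√37, √191).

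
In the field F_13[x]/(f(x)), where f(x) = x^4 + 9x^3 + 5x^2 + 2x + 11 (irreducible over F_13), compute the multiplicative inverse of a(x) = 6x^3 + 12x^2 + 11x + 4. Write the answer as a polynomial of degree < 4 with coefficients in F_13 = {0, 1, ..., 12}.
a(x)^(-1) ≡ 12x^3 + x^2 + 11x + 2 (mod f(x))

Since f is irreducible over F_13, F_13[x]/(f) is a field and a(x) ≠ 0 has an inverse. Apply the extended Euclidean algorithm to f(x) and a(x) in F_13[x]: f(x) = (11x + 12)·a(x) + (8x + 2);  a(x) = (4x^2 + 7x + 11)·(8x + 2) + (8). The last nonzero remainder is the constant 8 = gcd(f, a) in F_13. Back-substituting through the division chain expresses 8 = s(x)·a(x) + t(x)·f(x) with s(x) ≡ 5x^3 + 8x^2 + 10x + 3 (mod f), so (5x^3 + 8x^2 + 10x + 3)·a(x) ≡ 8 (mod f). Multiplying by 8^(-1) ≡ 5 in F_13 gives a(x)^(-1) ≡ 5·(5x^3 + 8x^2 + 10x + 3) ≡ 12x^3 + x^2 + 11x + 2 (mod f). Check: (6x^3 + 12x^2 + 11x + 4)·(12x^3 + x^2 + 11x + 2) = 7x^6 + 7x^5 + 2x^4 + 8x^3 + 6x^2 + x + 8 ≡ 1 (mod x^4 + 9x^3 + 5x^2 + 2x + 11).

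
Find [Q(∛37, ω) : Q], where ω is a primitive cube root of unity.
[Q(∛37, ω) : Q] = 6

[Q(∛37):Q] = 3 (min poly x^3 - 37, irreducible since 37 is not a perfect cube). [Q(ω):Q] = 2 (min poly x^2 + x + 1). Since Q(∛37) ⊂ R and ω ∉ R, we have ω ∉ Q(∛37), so x^2 + x + 1 remains irreducible over Q(∛37) and [Q(∛37, ω) : Q(∛37)] = 2. By the tower law, [Q(∛37, ω) : Q] = 3 · 2 = 6. (In fact Q(∛37, ω) is the splitting field of x^3 - 37 over Q.)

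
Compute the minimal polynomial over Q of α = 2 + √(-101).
m_α(x) = x^2 - 4x + 105

From α - 2 = √(-101), squaring gives (α - 2)^2 = -101, i.e. α^2 - 4α + 4 = -101, so α^2 - 4α + 105 = 0. The discriminant of x^2 - 4x + 105 is (-4)^2 - 4·(105) = 16 - 420 = -404, and 4·(-101) is not a perfect square in Q since -101 is squarefree and ≠ 1. Hence x^2 - 4x + 105 is irreducible over Q and is the minimal polynomial of α.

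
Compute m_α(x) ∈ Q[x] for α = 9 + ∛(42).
m_α(x) = x^3 - 27x^2 + 243x - 771

Set β = α - 9 = ∛(42), so β^3 = 42. Then (α - 9)^3 - 42 = 0, i.e. α is a root of g(x) = (x - 9)^3 - 42 = x^3 - 27x^2 + 243x - 771. Since g(x) = h(x - 9) where h(x) = x^3 - 42, and h is irreducible over Q (because 42 is not a perfect cube, so h has no rational root, and a monic cubic with no rational root is irreducible), g is also irreducible (irreducibility is preserved under the substitution x → x - 9). Hence m_α(x) = x^3 - 27x^2 + 243x - 771.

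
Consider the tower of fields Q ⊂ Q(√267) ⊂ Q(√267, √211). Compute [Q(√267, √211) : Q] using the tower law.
[Q(√267, √211) : Q] = 4

[Q(√267):Q] = 2 (min poly x^2 - 267, irreducible since 267 is squarefree > 1). For the top step, suppose √211 ∈ Q(√267), say √211 = c + d√267 with c, d ∈ Q. Squaring: 211 = c^2 + 267d^2 + 2cd√267. Since √267 ∉ Q this forces 2cd = 0. If d = 0 then √211 = c ∈ Q, contradicting 211 squarefree > 1. If c = 0 then 211 = 267d^2, so 267·211 = (267d)^2 is a perfect square in Q — but 267·211 = 56337 is not a perfect square (since 267 and 211 are distinct squarefree integers). Contradiction. Hence √211 ∉ Q(√267), so x^2 - 211 stays irreducible over Q(√267) and [Q(√267, √211) : Q(√267)] = 2. By the tower law, [Q(√267, √211) : Q] = 2 · 2 = 4.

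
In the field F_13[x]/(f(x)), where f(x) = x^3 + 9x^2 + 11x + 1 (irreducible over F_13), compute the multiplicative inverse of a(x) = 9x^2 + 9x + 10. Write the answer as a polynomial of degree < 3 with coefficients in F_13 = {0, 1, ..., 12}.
a(x)^(-1) ≡ 8x^2 + 6x + 9 (mod f(x))

Since f is irreducible over F_13, F_13[x]/(f) is a field and a(x) ≠ 0 has an inverse. Apply the extended Euclidean algorithm to f(x) and a(x) in F_13[x]: f(x) = (3x + 11)·a(x) + (12x + 8);  a(x) = (4x + 10)·(12x + 8) + (8). The last nonzero remainder is the constant 8 = gcd(f, a) in F_13. Back-substituting through the division chain expresses 8 = s(x)·a(x) + t(x)·f(x) with s(x) ≡ 12x^2 + 9x + 7 (mod f), so (12x^2 + 9x + 7)·a(x) ≡ 8 (mod f). Multiplying by 8^(-1) ≡ 5 in F_13 gives a(x)^(-1) ≡ 5·(12x^2 + 9x + 7) ≡ 8x^2 + 6x + 9 (mod f). Check: (9x^2 + 9x + 10)·(8x^2 + 6x + 9) = 7x^4 + 9x^3 + 7x^2 + 11x + 12 ≡ 1 (mod x^3 + 9x^2 + 11x + 1).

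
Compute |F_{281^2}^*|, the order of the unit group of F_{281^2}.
|F_{281^2}^*| = 78960

F_{281^2} has 281^2 = 78961 elements; its multiplicative group consists of all nonzero elements, so |F_{281^2}^*| = 78961 - 1 = 78960. (It is cyclic since any finite subgroup of the multiplicative group of a field is cyclic.)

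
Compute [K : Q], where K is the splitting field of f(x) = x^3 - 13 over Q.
[K : Q] = 6

The roots of x^3 - 13 are ∛13, ω∛13, ω^2∛13 where ω = e^(2πi/3) is a primitive cube root of unity, so K = Q(∛13, ω). Now [Q(∛13):Q] = 3 (since 13 is not a perfect cube, x^3 - 13 is irreducible) and [Q(ω):Q] = 2. Both 2 and 3 divide [K:Q], and [K:Q] ≤ 3·2 = 6, so [K:Q] = 6. (Equivalently: Q(∛13) ⊂ R but ω ∉ R, so [K : Q(∛13)] = 2.)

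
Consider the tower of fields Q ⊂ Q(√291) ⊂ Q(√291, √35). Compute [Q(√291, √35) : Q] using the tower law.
[Q(√291, √35) : Q] = 4

[Q(√291):Q] = 2 (min poly x^2 - 291, irreducible since 291 is squarefree > 1). For the top step, suppose √35 ∈ Q(√291), say √35 = c + d√291 with c, d ∈ Q. Squaring: 35 = c^2 + 291d^2 + 2cd√291. Since √291 ∉ Q this forces 2cd = 0. If d = 0 then √35 = c ∈ Q, contradicting 35 squarefree > 1. If c = 0 then 35 = 291d^2, so 291·35 = (291d)^2 is a perfect square in Q — but 291·35 = 10185 is not a perfect square (since 291 and 35 are distinct squarefree integers). Contradiction. Hence √35 ∉ Q(√291), so x^2 - 35 stays irreducible over Q(√291) and [Q(√291, √35) : Q(√291)] = 2. By the tower law, [Q(√291, √35) : Q] = 2 · 2 = 4.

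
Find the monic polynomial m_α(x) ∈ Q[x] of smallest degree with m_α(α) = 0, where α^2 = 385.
m_α(x) = x^2 - 385

α satisfies α^2 - 385 = 0, so x^2 - 385 annihilates α. Since d = 385 is squarefree and ≠ 1, it is not a perfect square in Q, so x^2 - 385 has no rational root and is therefore irreducible over Q (a degree-2 polynomial over a field is irreducible iff it has no root). Hence m_α(x) = x^2 - 385.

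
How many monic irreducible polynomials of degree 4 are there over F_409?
There are 6995691420 monic irreducible polynomials of degree 4 over F_409

Each element of F_{409^4} that lies in no proper subfield is a root of exactly one monic irreducible of degree 4 over F_409, and each such polynomial has 4 distinct roots in F_{409^4}. By Möbius inversion the count is N_409(4) = (1/4) Σ_{d|4} μ(4/d) · 409^d = (1/4)(μ(4)·409^1 + μ(2)·409^2 + μ(1)·409^4) = 27982765680/4 = 6995691420.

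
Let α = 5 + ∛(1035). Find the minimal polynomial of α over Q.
m_α(x) = x^3 - 15x^2 + 75x - 1160

Set β = α - 5 = ∛(1035), so β^3 = 1035. Then (α - 5)^3 - 1035 = 0, i.e. α is a root of g(x) = (x - 5)^3 - 1035 = x^3 - 15x^2 + 75x - 1160. Since g(x) = h(x - 5) where h(x) = x^3 - 1035, and h is irreducible over Q (because 1035 is not a perfect cube, so h has no rational root, and a monic cubic with no rational root is irreducible), g is also irreducible (irreducibility is preserved under the substitution x → x - 5). Hence m_α(x) = x^3 - 15x^2 + 75x - 1160.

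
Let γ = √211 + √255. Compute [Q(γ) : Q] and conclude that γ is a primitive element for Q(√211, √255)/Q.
[Q(γ) : Q] = 4 (equivalently, Q(γ) = Q(√211, √255))

Obviously Q(γ) ⊆ Q(√211, √255), and [Q(√211, √255):Q] = 4 (since 211, 255 are distinct squarefree integers > 1 with 53805 not a perfect square). To show equality we compute the minimal polynomial of γ. From γ = √211 + √255: γ^2 = 211 + 2√(53805) + 255 = 466 + 2√(53805), so γ^2 - 466 = 2√(53805); squaring, (γ^2 - 466)^2 = 4·53805, i.e. γ^4 - 932γ^2 + 217156 - 215220 = 0, i.e. γ^4 - 932γ^2 + 1936 = 0. So γ is a root of x^4 - 932x^2 + 1936. This polynomial is irreducible over Q: it has no rational root (each ±√211 ± √255 is irrational), and any factorization into two quadratics over Q would force √(53805) ∈ Q (pairing opposite roots) or √211, √255 ∈ Q (other pairings), all impossible. Hence [Q(γ):Q] = 4 = [Q(√211, √255):Q], so Q(γ) = Q(√211, √255).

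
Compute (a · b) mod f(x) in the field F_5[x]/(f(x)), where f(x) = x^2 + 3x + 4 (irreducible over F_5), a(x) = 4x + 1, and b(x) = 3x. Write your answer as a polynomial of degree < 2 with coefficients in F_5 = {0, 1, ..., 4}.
a · b ≡ 2x + 2 (mod f(x))

Multiply in F_5[x]: a(x)·b(x) = (4x + 1)·(3x) = 2x^2 + 3x. This has degree ≥ 2, so divide by f(x) over F_5: 2x^2 + 3x = (2)·(x^2 + 3x + 4) + (2x + 2). Hence a·b ≡ 2x + 2 (mod f). (F_5[x]/(f) is a field with 5^2 = 25 elements since f is irreducible of degree 2.)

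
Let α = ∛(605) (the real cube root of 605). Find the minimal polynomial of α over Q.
m_α(x) = x^3 - 605

α satisfies α^3 = 605, so x^3 - 605 annihilates α. By the rational root test, a rational root p/q (in lowest terms) of x^3 - 605 would satisfy p^3 = 605 q^3, forcing q = 1 and p^3 = 605; but 605 is not a perfect cube, contradiction. A monic cubic over Q with no rational root is irreducible (any nontrivial factorization would include a linear factor). Hence x^3 - 605 is the minimal polynomial of α, and in particular [Q(α):Q] = 3.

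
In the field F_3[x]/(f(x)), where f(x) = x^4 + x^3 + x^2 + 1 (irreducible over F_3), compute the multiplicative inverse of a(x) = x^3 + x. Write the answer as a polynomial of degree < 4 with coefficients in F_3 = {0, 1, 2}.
a(x)^(-1) ≡ x^3 + 2x^2 + 1 (mod f(x))

Since f is irreducible over F_3, F_3[x]/(f) is a field and a(x) ≠ 0 has an inverse. Apply the extended Euclidean algorithm to f(x) and a(x) in F_3[x]: f(x) = (x + 1)·a(x) + (2x + 1);  a(x) = (2x^2 + 2x + 1)·(2x + 1) + (2). The last nonzero remainder is the constant 2 = gcd(f, a) in F_3. Back-substituting through the division chain expresses 2 = s(x)·a(x) + t(x)·f(x) with s(x) ≡ 2x^3 + x^2 + 2 (mod f), so (2x^3 + x^2 + 2)·a(x) ≡ 2 (mod f). Multiplying by 2^(-1) ≡ 2 in F_3 gives a(x)^(-1) ≡ 2·(2x^3 + x^2 + 2) ≡ x^3 + 2x^2 + 1 (mod f). Check: (x^3 + x)·(x^3 + 2x^2 + 1) = x^6 + 2x^5 + x^4 + x ≡ 1 (mod x^4 + x^3 + x^2 + 1).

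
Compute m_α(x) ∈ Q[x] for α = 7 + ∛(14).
m_α(x) = x^3 - 21x^2 + 147x - 357

Set β = α - 7 = ∛(14), so β^3 = 14. Then (α - 7)^3 - 14 = 0, i.e. α is a root of g(x) = (x - 7)^3 - 14 = x^3 - 21x^2 + 147x - 357. Since g(x) = h(x - 7) where h(x) = x^3 - 14, and h is irreducible over Q (because 14 is not a perfect cube, so h has no rational root, and a monic cubic with no rational root is irreducible), g is also irreducible (irreducibility is preserved under the substitution x → x - 7). Hence m_α(x) = x^3 - 21x^2 + 147x - 357.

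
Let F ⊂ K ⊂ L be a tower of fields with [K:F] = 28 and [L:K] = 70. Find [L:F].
[L:F] = 1960

The tower law says that for any tower of field extensions F ⊂ K ⊂ L with finite degrees, [L:F] = [L:K] · [K:F]. Here this gives [L:F] = 70 · 28 = 1960.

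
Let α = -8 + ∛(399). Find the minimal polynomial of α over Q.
m_α(x) = x^3 + 24x^2 + 192x + 113

Set β = α + 8 = ∛(399), so β^3 = 399. Then (α + 8)^3 - 399 = 0, i.e. α is a root of g(x) = (x + 8)^3 - 399 = x^3 + 24x^2 + 192x + 113. Since g(x) = h(x + 8) where h(x) = x^3 - 399, and h is irreducible over Q (because 399 is not a perfect cube, so h has no rational root, and a monic cubic with no rational root is irreducible), g is also irreducible (irreducibility is preserved under the substitution x → x + 8). Hence m_α(x) = x^3 + 24x^2 + 192x + 113.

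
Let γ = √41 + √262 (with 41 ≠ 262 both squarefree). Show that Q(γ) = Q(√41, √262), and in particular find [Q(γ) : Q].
[Q(γ) : Q] = 4 (equivalently, Q(γ) = Q(√41, √262))

Obviously Q(γ) ⊆ Q(√41, √262), and [Q(√41, √262):Q] = 4 (since 41, 262 are distinct squarefree integers > 1 with 10742 not a perfect square). To show equality we compute the minimal polynomial of γ. From γ = √41 + √262: γ^2 = 41 + 2√(10742) + 262 = 303 + 2√(10742), so γ^2 - 303 = 2√(10742); squaring, (γ^2 - 303)^2 = 4·10742, i.e. γ^4 - 606γ^2 + 91809 - 42968 = 0, i.e. γ^4 - 606γ^2 + 48841 = 0. So γ is a root of x^4 - 606x^2 + 48841. This polynomial is irreducible over Q: it has no rational root (each ±√41 ± √262 is irrational), and any factorization into two quadratics over Q would force √(10742) ∈ Q (pairing opposite roots) or √41, √262 ∈ Q (other pairings), all impossible. Hence [Q(γ):Q] = 4 = [Q(√41, √262):Q], so Q(γ) = Q(√41, √262).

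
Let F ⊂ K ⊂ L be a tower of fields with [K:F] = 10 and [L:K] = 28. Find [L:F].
[L:F] = 280

The tower law says that for any tower of field extensions F ⊂ K ⊂ L with finite degrees, [L:F] = [L:K] · [K:F]. Here this gives [L:F] = 28 · 10 = 280.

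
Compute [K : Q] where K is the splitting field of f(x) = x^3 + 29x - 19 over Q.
[K : Q] = 6

By the rational root test, any rational root of the monic integer polynomial f(x) = x^3 + 29x - 19 must be an integer dividing the constant term -19, i.e. one of ±{1, 19}. Evaluating: f(1) = 11, f(-1) = -49, f(19) = 7391, f(-19) = -7429; none is 0, so f has no rational root and is therefore irreducible over Q (a cubic with no linear factor over a field is irreducible). For an irreducible cubic, the Galois group is A_3 or S_3 according as the discriminant disc(f) = -4a^3 - 27b^2 = -4·(29)^3 - 27·(-19)^2 = -107303 is or is not a square in Q. Here disc(f) = -107303 is not a perfect square in Q, so the Galois group of f over Q is not contained in A_3 and must be all of S_3. The splitting field has degree |S_3| = 6 over Q, so [K : Q] = 6.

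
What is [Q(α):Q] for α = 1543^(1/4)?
[Q(α):Q] = 4

α is a root of x^4 - 1543. By Eisenstein's criterion at the prime p = 1543 (which divides the constant term 1543 but p^2 = 2380849 does not, since 1543 is squarefree), x^4 - 1543 is irreducible over Q. Hence [Q(α):Q] = 4.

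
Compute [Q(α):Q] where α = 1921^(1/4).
[Q(α):Q] = 4

α is a root of x^4 - 1921. By Eisenstein's criterion at the prime p = 17 (which divides the constant term 1921 but p^2 = 289 does not, since 1921 is squarefree), x^4 - 1921 is irreducible over Q. Hence [Q(α):Q] = 4.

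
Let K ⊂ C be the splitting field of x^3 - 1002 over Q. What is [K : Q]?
[K : Q] = 6

The roots of x^3 - 1002 are ∛1002, ω∛1002, ω^2∛1002 where ω = e^(2πi/3) is a primitive cube root of unity, so K = Q(∛1002, ω). Now [Q(∛1002):Q] = 3 (since 1002 is not a perfect cube, x^3 - 1002 is irreducible) and [Q(ω):Q] = 2. Both 2 and 3 divide [K:Q], and [K:Q] ≤ 3·2 = 6, so [K:Q] = 6. (Equivalently: Q(∛1002) ⊂ R but ω ∉ R, so [K : Q(∛1002)] = 2.)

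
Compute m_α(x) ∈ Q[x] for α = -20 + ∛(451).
m_α(x) = x^3 + 60x^2 + 1200x + 7549

Set β = α + 20 = ∛(451), so β^3 = 451. Then (α + 20)^3 - 451 = 0, i.e. α is a root of g(x) = (x + 20)^3 - 451 = x^3 + 60x^2 + 1200x + 7549. Since g(x) = h(x + 20) where h(x) = x^3 - 451, and h is irreducible over Q (because 451 is not a perfect cube, so h has no rational root, and a monic cubic with no rational root is irreducible), g is also irreducible (irreducibility is preserved under the substitution x → x + 20). Hence m_α(x) = x^3 + 60x^2 + 1200x + 7549.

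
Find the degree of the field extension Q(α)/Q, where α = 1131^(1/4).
[Q(α):Q] = 4

α is a root of x^4 - 1131. By Eisenstein's criterion at the prime p = 3 (which divides the constant term 1131 but p^2 = 9 does not, since 1131 is squarefree), x^4 - 1131 is irreducible over Q. Hence [Q(α):Q] = 4.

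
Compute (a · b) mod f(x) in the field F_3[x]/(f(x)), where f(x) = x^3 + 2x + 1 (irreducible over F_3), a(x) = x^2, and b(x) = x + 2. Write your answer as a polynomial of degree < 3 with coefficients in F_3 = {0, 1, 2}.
a · b ≡ 2x^2 + x + 2 (mod f(x))

Multiply in F_3[x]: a(x)·b(x) = (x^2)·(x + 2) = x^3 + 2x^2. This has degree ≥ 3, so divide by f(x) over F_3: x^3 + 2x^2 = (1)·(x^3 + 2x + 1) + (2x^2 + x + 2). Hence a·b ≡ 2x^2 + x + 2 (mod f). (F_3[x]/(f) is a field with 3^3 = 27 elements since f is irreducible of degree 3.)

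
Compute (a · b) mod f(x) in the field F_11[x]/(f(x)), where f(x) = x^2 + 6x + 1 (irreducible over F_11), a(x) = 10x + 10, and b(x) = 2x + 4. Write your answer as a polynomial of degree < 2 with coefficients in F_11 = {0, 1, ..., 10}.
a · b ≡ 6x + 9 (mod f(x))

Multiply in F_11[x]: a(x)·b(x) = (10x + 10)·(2x + 4) = 9x^2 + 5x + 7. This has degree ≥ 2, so divide by f(x) over F_11: 9x^2 + 5x + 7 = (9)·(x^2 + 6x + 1) + (6x + 9). Hence a·b ≡ 6x + 9 (mod f). (F_11[x]/(f) is a field with 11^2 = 121 elements since f is irreducible of degree 2.)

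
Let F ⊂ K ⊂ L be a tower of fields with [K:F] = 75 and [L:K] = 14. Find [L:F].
[L:F] = 1050

The tower law says that for any tower of field extensions F ⊂ K ⊂ L with finite degrees, [L:F] = [L:K] · [K:F]. Here this gives [L:F] = 14 · 75 = 1050.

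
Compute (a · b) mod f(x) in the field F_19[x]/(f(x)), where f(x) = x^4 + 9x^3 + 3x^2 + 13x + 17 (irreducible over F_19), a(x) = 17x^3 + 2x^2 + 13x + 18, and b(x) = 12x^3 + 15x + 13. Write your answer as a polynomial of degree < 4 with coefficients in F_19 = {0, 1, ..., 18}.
a · b ≡ 9x^3 + 13x^2 + 15x + 15 (mod f(x))

Multiply in F_19[x]: a(x)·b(x) = (17x^3 + 2x^2 + 13x + 18)·(12x^3 + 15x + 13) = 14x^6 + 5x^5 + 12x^4 + 11x^3 + 12x^2 + 2x + 6. This has degree ≥ 4, so divide by f(x) over F_19: 14x^6 + 5x^5 + 12x^4 + 11x^3 + 12x^2 + 2x + 6 = (14x^2 + 12x + 14)·(x^4 + 9x^3 + 3x^2 + 13x + 17) + (9x^3 + 13x^2 + 15x + 15). Hence a·b ≡ 9x^3 + 13x^2 + 15x + 15 (mod f). (F_19[x]/(f) is a field with 19^4 = 130321 elements since f is irreducible of degree 4.)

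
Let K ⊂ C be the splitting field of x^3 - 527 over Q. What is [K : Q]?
[K : Q] = 6

The roots of x^3 - 527 are ∛527, ω∛527, ω^2∛527 where ω = e^(2πi/3) is a primitive cube root of unity, so K = Q(∛527, ω). Now [Q(∛527):Q] = 3 (since 527 is not a perfect cube, x^3 - 527 is irreducible) and [Q(ω):Q] = 2. Both 2 and 3 divide [K:Q], and [K:Q] ≤ 3·2 = 6, so [K:Q] = 6. (Equivalently: Q(∛527) ⊂ R but ω ∉ R, so [K : Q(∛527)] = 2.)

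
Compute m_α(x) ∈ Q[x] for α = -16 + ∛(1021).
m_α(x) = x^3 + 48x^2 + 768x + 3075

Set β = α + 16 = ∛(1021), so β^3 = 1021. Then (α + 16)^3 - 1021 = 0, i.e. α is a root of g(x) = (x + 16)^3 - 1021 = x^3 + 48x^2 + 768x + 3075. Since g(x) = h(x + 16) where h(x) = x^3 - 1021, and h is irreducible over Q (because 1021 is not a perfect cube, so h has no rational root, and a monic cubic with no rational root is irreducible), g is also irreducible (irreducibility is preserved under the substitution x → x + 16). Hence m_α(x) = x^3 + 48x^2 + 768x + 3075.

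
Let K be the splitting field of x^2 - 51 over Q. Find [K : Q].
[K : Q] = 2

f(x) = x^2 - 51 factors as (x - √51)(x + √51). The splitting field is K = Q(√51). Since 51 is squarefree and > 1, it is not a perfect square, so x^2 - 51 is irreducible over Q and [Q(√51) : Q] = 2. Hence [K : Q] = 2.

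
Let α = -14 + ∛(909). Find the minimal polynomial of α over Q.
m_α(x) = x^3 + 42x^2 + 588x + 1835

Set β = α + 14 = ∛(909), so β^3 = 909. Then (α + 14)^3 - 909 = 0, i.e. α is a root of g(x) = (x + 14)^3 - 909 = x^3 + 42x^2 + 588x + 1835. Since g(x) = h(x + 14) where h(x) = x^3 - 909, and h is irreducible over Q (because 909 is not a perfect cube, so h has no rational root, and a monic cubic with no rational root is irreducible), g is also irreducible (irreducibility is preserved under the substitution x → x + 14). Hence m_α(x) = x^3 + 42x^2 + 588x + 1835.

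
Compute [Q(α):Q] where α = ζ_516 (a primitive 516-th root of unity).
[Q(α):Q] = 168

The minimal polynomial of ζ_516 over Q is the 516-th cyclotomic polynomial Φ_516(x), which is irreducible over Q and has degree φ(516) = 168. Hence [Q(α):Q] = φ(516) = 168.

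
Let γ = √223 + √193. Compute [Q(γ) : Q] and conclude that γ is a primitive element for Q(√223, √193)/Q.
[Q(γ) : Q] = 4 (equivalently, Q(γ) = Q(√223, √193))

Obviously Q(γ) ⊆ Q(√223, √193), and [Q(√223, √193):Q] = 4 (since 223, 193 are distinct squarefree integers > 1 with 43039 not a perfect square). To show equality we compute the minimal polynomial of γ. From γ = √223 + √193: γ^2 = 223 + 2√(43039) + 193 = 416 + 2√(43039), so γ^2 - 416 = 2√(43039); squaring, (γ^2 - 416)^2 = 4·43039, i.e. γ^4 - 832γ^2 + 173056 - 172156 = 0, i.e. γ^4 - 832γ^2 + 900 = 0. So γ is a root of x^4 - 832x^2 + 900. This polynomial is irreducible over Q: it has no rational root (each ±√223 ± √193 is irrational), and any factorization into two quadratics over Q would force √(43039) ∈ Q (pairing opposite roots) or √223, √193 ∈ Q (other pairings), all impossible. Hence [Q(γ):Q] = 4 = [Q(√223, √193):Q], so Q(γ) = Q(√223, √193).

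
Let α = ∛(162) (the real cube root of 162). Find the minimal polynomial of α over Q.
m_α(x) = x^3 - 162

α satisfies α^3 = 162, so x^3 - 162 annihilates α. By the rational root test, a rational root p/q (in lowest terms) of x^3 - 162 would satisfy p^3 = 162 q^3, forcing q = 1 and p^3 = 162; but 162 is not a perfect cube, contradiction. A monic cubic over Q with no rational root is irreducible (any nontrivial factorization would include a linear factor). Hence x^3 - 162 is the minimal polynomial of α, and in particular [Q(α):Q] = 3.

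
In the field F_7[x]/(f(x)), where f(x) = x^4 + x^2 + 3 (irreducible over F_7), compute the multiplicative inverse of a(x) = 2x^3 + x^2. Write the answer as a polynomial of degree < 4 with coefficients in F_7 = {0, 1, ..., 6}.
a(x)^(-1) ≡ 2x^3 + 6x^2 (mod f(x))

Since f is irreducible over F_7, F_7[x]/(f) is a field and a(x) ≠ 0 has an inverse. Apply the extended Euclidean algorithm to f(x) and a(x) in F_7[x]: f(x) = (4x + 5)·a(x) + (3x^2 + 3);  a(x) = (3x + 5)·(3x^2 + 3) + (5x + 6);  (3x^2 + 3) = (2x + 6)·(5x + 6) + (2). The last nonzero remainder is the constant 2 = gcd(f, a) in F_7. Back-substituting through the division chain expresses 2 = s(x)·a(x) + t(x)·f(x) with s(x) ≡ 4x^3 + 5x^2 (mod f), so (4x^3 + 5x^2)·a(x) ≡ 2 (mod f). Multiplying by 2^(-1) ≡ 4 in F_7 gives a(x)^(-1) ≡ 4·(4x^3 + 5x^2) ≡ 2x^3 + 6x^2 (mod f). Check: (2x^3 + x^2)·(2x^3 + 6x^2) = 4x^6 + 6x^4 ≡ 1 (mod x^4 + x^2 + 3).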